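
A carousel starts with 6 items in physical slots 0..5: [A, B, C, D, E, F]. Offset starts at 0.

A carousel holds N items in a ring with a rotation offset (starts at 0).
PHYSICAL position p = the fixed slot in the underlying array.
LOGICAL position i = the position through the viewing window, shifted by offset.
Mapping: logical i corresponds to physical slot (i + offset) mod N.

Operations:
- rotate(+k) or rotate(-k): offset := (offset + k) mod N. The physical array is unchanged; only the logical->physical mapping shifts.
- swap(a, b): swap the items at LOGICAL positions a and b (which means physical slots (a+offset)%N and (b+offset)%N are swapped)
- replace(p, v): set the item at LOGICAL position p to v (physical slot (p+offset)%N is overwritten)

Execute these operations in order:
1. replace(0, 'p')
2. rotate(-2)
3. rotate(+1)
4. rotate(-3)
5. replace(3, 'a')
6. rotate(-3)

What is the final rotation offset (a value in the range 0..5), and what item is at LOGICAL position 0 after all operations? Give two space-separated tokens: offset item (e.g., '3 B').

After op 1 (replace(0, 'p')): offset=0, physical=[p,B,C,D,E,F], logical=[p,B,C,D,E,F]
After op 2 (rotate(-2)): offset=4, physical=[p,B,C,D,E,F], logical=[E,F,p,B,C,D]
After op 3 (rotate(+1)): offset=5, physical=[p,B,C,D,E,F], logical=[F,p,B,C,D,E]
After op 4 (rotate(-3)): offset=2, physical=[p,B,C,D,E,F], logical=[C,D,E,F,p,B]
After op 5 (replace(3, 'a')): offset=2, physical=[p,B,C,D,E,a], logical=[C,D,E,a,p,B]
After op 6 (rotate(-3)): offset=5, physical=[p,B,C,D,E,a], logical=[a,p,B,C,D,E]

Answer: 5 a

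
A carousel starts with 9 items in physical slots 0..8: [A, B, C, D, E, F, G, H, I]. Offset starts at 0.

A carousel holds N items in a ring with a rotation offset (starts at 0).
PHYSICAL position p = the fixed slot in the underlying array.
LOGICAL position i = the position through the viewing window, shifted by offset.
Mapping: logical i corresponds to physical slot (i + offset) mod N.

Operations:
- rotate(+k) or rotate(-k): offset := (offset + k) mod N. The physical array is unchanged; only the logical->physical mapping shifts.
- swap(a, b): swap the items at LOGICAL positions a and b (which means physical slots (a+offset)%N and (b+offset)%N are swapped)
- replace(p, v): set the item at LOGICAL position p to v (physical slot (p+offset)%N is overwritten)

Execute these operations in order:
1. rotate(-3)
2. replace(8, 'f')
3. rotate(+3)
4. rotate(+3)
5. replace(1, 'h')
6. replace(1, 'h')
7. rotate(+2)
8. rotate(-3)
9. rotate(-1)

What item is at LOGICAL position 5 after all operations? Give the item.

Answer: G

Derivation:
After op 1 (rotate(-3)): offset=6, physical=[A,B,C,D,E,F,G,H,I], logical=[G,H,I,A,B,C,D,E,F]
After op 2 (replace(8, 'f')): offset=6, physical=[A,B,C,D,E,f,G,H,I], logical=[G,H,I,A,B,C,D,E,f]
After op 3 (rotate(+3)): offset=0, physical=[A,B,C,D,E,f,G,H,I], logical=[A,B,C,D,E,f,G,H,I]
After op 4 (rotate(+3)): offset=3, physical=[A,B,C,D,E,f,G,H,I], logical=[D,E,f,G,H,I,A,B,C]
After op 5 (replace(1, 'h')): offset=3, physical=[A,B,C,D,h,f,G,H,I], logical=[D,h,f,G,H,I,A,B,C]
After op 6 (replace(1, 'h')): offset=3, physical=[A,B,C,D,h,f,G,H,I], logical=[D,h,f,G,H,I,A,B,C]
After op 7 (rotate(+2)): offset=5, physical=[A,B,C,D,h,f,G,H,I], logical=[f,G,H,I,A,B,C,D,h]
After op 8 (rotate(-3)): offset=2, physical=[A,B,C,D,h,f,G,H,I], logical=[C,D,h,f,G,H,I,A,B]
After op 9 (rotate(-1)): offset=1, physical=[A,B,C,D,h,f,G,H,I], logical=[B,C,D,h,f,G,H,I,A]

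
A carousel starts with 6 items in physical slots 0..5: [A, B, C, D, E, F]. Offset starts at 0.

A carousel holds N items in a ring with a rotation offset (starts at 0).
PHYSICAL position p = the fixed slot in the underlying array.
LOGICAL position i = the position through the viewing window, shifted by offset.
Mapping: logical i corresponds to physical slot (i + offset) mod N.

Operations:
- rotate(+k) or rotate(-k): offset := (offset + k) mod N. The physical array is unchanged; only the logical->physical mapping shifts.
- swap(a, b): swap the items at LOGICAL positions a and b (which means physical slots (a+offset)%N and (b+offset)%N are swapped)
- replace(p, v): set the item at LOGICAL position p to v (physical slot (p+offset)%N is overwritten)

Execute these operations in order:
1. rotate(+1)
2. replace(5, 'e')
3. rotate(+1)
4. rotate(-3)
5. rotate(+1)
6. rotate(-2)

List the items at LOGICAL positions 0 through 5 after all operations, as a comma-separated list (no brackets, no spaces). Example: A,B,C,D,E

After op 1 (rotate(+1)): offset=1, physical=[A,B,C,D,E,F], logical=[B,C,D,E,F,A]
After op 2 (replace(5, 'e')): offset=1, physical=[e,B,C,D,E,F], logical=[B,C,D,E,F,e]
After op 3 (rotate(+1)): offset=2, physical=[e,B,C,D,E,F], logical=[C,D,E,F,e,B]
After op 4 (rotate(-3)): offset=5, physical=[e,B,C,D,E,F], logical=[F,e,B,C,D,E]
After op 5 (rotate(+1)): offset=0, physical=[e,B,C,D,E,F], logical=[e,B,C,D,E,F]
After op 6 (rotate(-2)): offset=4, physical=[e,B,C,D,E,F], logical=[E,F,e,B,C,D]

Answer: E,F,e,B,C,D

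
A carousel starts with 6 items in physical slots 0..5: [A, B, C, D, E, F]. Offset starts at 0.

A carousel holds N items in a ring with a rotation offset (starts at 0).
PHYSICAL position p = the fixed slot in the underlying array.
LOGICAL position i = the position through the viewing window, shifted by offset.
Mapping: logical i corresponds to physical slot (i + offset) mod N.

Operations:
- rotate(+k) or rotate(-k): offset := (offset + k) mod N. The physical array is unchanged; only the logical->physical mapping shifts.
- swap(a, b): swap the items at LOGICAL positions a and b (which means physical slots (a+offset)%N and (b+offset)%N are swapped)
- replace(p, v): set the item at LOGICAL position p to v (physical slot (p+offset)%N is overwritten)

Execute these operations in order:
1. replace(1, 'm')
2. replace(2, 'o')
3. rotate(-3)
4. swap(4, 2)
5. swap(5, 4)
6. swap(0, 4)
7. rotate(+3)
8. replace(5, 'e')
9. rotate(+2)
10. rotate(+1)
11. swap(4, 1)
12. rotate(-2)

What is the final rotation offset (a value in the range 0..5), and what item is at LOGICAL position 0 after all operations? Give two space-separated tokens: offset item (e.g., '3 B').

Answer: 1 E

Derivation:
After op 1 (replace(1, 'm')): offset=0, physical=[A,m,C,D,E,F], logical=[A,m,C,D,E,F]
After op 2 (replace(2, 'o')): offset=0, physical=[A,m,o,D,E,F], logical=[A,m,o,D,E,F]
After op 3 (rotate(-3)): offset=3, physical=[A,m,o,D,E,F], logical=[D,E,F,A,m,o]
After op 4 (swap(4, 2)): offset=3, physical=[A,F,o,D,E,m], logical=[D,E,m,A,F,o]
After op 5 (swap(5, 4)): offset=3, physical=[A,o,F,D,E,m], logical=[D,E,m,A,o,F]
After op 6 (swap(0, 4)): offset=3, physical=[A,D,F,o,E,m], logical=[o,E,m,A,D,F]
After op 7 (rotate(+3)): offset=0, physical=[A,D,F,o,E,m], logical=[A,D,F,o,E,m]
After op 8 (replace(5, 'e')): offset=0, physical=[A,D,F,o,E,e], logical=[A,D,F,o,E,e]
After op 9 (rotate(+2)): offset=2, physical=[A,D,F,o,E,e], logical=[F,o,E,e,A,D]
After op 10 (rotate(+1)): offset=3, physical=[A,D,F,o,E,e], logical=[o,E,e,A,D,F]
After op 11 (swap(4, 1)): offset=3, physical=[A,E,F,o,D,e], logical=[o,D,e,A,E,F]
After op 12 (rotate(-2)): offset=1, physical=[A,E,F,o,D,e], logical=[E,F,o,D,e,A]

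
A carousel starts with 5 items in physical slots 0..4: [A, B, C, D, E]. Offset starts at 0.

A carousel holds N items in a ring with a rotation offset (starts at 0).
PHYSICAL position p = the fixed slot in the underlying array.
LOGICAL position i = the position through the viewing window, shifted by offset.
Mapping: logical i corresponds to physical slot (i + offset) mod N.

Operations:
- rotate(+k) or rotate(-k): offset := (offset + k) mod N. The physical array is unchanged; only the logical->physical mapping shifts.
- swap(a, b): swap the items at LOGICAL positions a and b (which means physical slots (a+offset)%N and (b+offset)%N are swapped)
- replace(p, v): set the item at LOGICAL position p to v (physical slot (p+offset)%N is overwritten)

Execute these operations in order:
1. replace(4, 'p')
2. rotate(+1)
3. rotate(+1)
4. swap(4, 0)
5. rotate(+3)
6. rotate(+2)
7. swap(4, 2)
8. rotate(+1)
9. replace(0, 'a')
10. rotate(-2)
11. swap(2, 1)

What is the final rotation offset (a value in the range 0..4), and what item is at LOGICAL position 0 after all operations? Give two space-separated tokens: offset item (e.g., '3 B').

After op 1 (replace(4, 'p')): offset=0, physical=[A,B,C,D,p], logical=[A,B,C,D,p]
After op 2 (rotate(+1)): offset=1, physical=[A,B,C,D,p], logical=[B,C,D,p,A]
After op 3 (rotate(+1)): offset=2, physical=[A,B,C,D,p], logical=[C,D,p,A,B]
After op 4 (swap(4, 0)): offset=2, physical=[A,C,B,D,p], logical=[B,D,p,A,C]
After op 5 (rotate(+3)): offset=0, physical=[A,C,B,D,p], logical=[A,C,B,D,p]
After op 6 (rotate(+2)): offset=2, physical=[A,C,B,D,p], logical=[B,D,p,A,C]
After op 7 (swap(4, 2)): offset=2, physical=[A,p,B,D,C], logical=[B,D,C,A,p]
After op 8 (rotate(+1)): offset=3, physical=[A,p,B,D,C], logical=[D,C,A,p,B]
After op 9 (replace(0, 'a')): offset=3, physical=[A,p,B,a,C], logical=[a,C,A,p,B]
After op 10 (rotate(-2)): offset=1, physical=[A,p,B,a,C], logical=[p,B,a,C,A]
After op 11 (swap(2, 1)): offset=1, physical=[A,p,a,B,C], logical=[p,a,B,C,A]

Answer: 1 p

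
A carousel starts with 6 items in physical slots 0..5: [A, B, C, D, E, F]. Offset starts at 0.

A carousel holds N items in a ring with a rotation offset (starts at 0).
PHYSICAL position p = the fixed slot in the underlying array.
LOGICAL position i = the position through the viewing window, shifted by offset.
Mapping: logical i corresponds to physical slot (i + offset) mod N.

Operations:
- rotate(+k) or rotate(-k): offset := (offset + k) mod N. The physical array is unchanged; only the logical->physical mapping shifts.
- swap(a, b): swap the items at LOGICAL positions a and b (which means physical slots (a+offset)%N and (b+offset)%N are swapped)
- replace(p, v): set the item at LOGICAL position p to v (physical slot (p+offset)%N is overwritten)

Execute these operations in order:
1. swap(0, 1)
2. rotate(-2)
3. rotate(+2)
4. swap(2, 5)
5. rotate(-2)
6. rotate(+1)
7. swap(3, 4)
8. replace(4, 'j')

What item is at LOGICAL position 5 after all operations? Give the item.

After op 1 (swap(0, 1)): offset=0, physical=[B,A,C,D,E,F], logical=[B,A,C,D,E,F]
After op 2 (rotate(-2)): offset=4, physical=[B,A,C,D,E,F], logical=[E,F,B,A,C,D]
After op 3 (rotate(+2)): offset=0, physical=[B,A,C,D,E,F], logical=[B,A,C,D,E,F]
After op 4 (swap(2, 5)): offset=0, physical=[B,A,F,D,E,C], logical=[B,A,F,D,E,C]
After op 5 (rotate(-2)): offset=4, physical=[B,A,F,D,E,C], logical=[E,C,B,A,F,D]
After op 6 (rotate(+1)): offset=5, physical=[B,A,F,D,E,C], logical=[C,B,A,F,D,E]
After op 7 (swap(3, 4)): offset=5, physical=[B,A,D,F,E,C], logical=[C,B,A,D,F,E]
After op 8 (replace(4, 'j')): offset=5, physical=[B,A,D,j,E,C], logical=[C,B,A,D,j,E]

Answer: E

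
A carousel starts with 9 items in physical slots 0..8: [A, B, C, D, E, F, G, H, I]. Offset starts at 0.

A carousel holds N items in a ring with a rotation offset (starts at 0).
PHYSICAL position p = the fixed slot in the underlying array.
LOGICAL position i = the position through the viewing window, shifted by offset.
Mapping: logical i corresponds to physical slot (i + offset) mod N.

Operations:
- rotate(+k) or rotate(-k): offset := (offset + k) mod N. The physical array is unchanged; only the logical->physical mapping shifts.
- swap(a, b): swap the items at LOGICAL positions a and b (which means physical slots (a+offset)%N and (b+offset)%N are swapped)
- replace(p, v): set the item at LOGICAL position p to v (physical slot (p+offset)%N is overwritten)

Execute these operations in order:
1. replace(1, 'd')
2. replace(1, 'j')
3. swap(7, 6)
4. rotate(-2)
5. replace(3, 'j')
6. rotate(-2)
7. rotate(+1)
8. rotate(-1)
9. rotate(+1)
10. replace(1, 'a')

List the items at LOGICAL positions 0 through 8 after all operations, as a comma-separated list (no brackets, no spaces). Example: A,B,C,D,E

Answer: H,a,I,A,j,C,D,E,F

Derivation:
After op 1 (replace(1, 'd')): offset=0, physical=[A,d,C,D,E,F,G,H,I], logical=[A,d,C,D,E,F,G,H,I]
After op 2 (replace(1, 'j')): offset=0, physical=[A,j,C,D,E,F,G,H,I], logical=[A,j,C,D,E,F,G,H,I]
After op 3 (swap(7, 6)): offset=0, physical=[A,j,C,D,E,F,H,G,I], logical=[A,j,C,D,E,F,H,G,I]
After op 4 (rotate(-2)): offset=7, physical=[A,j,C,D,E,F,H,G,I], logical=[G,I,A,j,C,D,E,F,H]
After op 5 (replace(3, 'j')): offset=7, physical=[A,j,C,D,E,F,H,G,I], logical=[G,I,A,j,C,D,E,F,H]
After op 6 (rotate(-2)): offset=5, physical=[A,j,C,D,E,F,H,G,I], logical=[F,H,G,I,A,j,C,D,E]
After op 7 (rotate(+1)): offset=6, physical=[A,j,C,D,E,F,H,G,I], logical=[H,G,I,A,j,C,D,E,F]
After op 8 (rotate(-1)): offset=5, physical=[A,j,C,D,E,F,H,G,I], logical=[F,H,G,I,A,j,C,D,E]
After op 9 (rotate(+1)): offset=6, physical=[A,j,C,D,E,F,H,G,I], logical=[H,G,I,A,j,C,D,E,F]
After op 10 (replace(1, 'a')): offset=6, physical=[A,j,C,D,E,F,H,a,I], logical=[H,a,I,A,j,C,D,E,F]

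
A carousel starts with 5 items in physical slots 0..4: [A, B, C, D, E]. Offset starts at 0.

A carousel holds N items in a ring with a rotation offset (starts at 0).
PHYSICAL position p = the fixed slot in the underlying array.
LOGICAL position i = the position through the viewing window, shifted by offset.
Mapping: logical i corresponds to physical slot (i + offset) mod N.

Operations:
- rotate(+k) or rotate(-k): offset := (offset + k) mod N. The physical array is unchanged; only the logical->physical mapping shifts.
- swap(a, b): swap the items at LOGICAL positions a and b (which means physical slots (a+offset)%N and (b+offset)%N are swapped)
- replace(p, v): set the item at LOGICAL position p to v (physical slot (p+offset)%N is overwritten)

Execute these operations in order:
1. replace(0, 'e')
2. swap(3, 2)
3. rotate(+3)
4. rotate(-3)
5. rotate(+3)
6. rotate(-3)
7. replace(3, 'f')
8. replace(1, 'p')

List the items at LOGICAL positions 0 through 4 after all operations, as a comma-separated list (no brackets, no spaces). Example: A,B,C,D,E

After op 1 (replace(0, 'e')): offset=0, physical=[e,B,C,D,E], logical=[e,B,C,D,E]
After op 2 (swap(3, 2)): offset=0, physical=[e,B,D,C,E], logical=[e,B,D,C,E]
After op 3 (rotate(+3)): offset=3, physical=[e,B,D,C,E], logical=[C,E,e,B,D]
After op 4 (rotate(-3)): offset=0, physical=[e,B,D,C,E], logical=[e,B,D,C,E]
After op 5 (rotate(+3)): offset=3, physical=[e,B,D,C,E], logical=[C,E,e,B,D]
After op 6 (rotate(-3)): offset=0, physical=[e,B,D,C,E], logical=[e,B,D,C,E]
After op 7 (replace(3, 'f')): offset=0, physical=[e,B,D,f,E], logical=[e,B,D,f,E]
After op 8 (replace(1, 'p')): offset=0, physical=[e,p,D,f,E], logical=[e,p,D,f,E]

Answer: e,p,D,f,E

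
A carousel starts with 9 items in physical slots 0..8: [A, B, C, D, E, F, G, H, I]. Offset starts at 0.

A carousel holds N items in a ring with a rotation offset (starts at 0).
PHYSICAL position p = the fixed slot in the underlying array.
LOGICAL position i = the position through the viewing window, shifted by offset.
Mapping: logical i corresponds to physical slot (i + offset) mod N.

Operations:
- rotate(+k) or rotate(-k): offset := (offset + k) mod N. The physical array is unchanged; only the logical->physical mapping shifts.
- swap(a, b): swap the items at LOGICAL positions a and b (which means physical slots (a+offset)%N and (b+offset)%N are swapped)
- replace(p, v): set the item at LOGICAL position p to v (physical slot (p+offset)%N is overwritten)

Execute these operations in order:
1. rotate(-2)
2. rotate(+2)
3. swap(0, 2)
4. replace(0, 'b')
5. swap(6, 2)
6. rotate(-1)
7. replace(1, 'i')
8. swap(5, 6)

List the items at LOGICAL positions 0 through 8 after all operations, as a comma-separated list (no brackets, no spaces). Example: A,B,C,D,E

Answer: I,i,B,G,D,F,E,A,H

Derivation:
After op 1 (rotate(-2)): offset=7, physical=[A,B,C,D,E,F,G,H,I], logical=[H,I,A,B,C,D,E,F,G]
After op 2 (rotate(+2)): offset=0, physical=[A,B,C,D,E,F,G,H,I], logical=[A,B,C,D,E,F,G,H,I]
After op 3 (swap(0, 2)): offset=0, physical=[C,B,A,D,E,F,G,H,I], logical=[C,B,A,D,E,F,G,H,I]
After op 4 (replace(0, 'b')): offset=0, physical=[b,B,A,D,E,F,G,H,I], logical=[b,B,A,D,E,F,G,H,I]
After op 5 (swap(6, 2)): offset=0, physical=[b,B,G,D,E,F,A,H,I], logical=[b,B,G,D,E,F,A,H,I]
After op 6 (rotate(-1)): offset=8, physical=[b,B,G,D,E,F,A,H,I], logical=[I,b,B,G,D,E,F,A,H]
After op 7 (replace(1, 'i')): offset=8, physical=[i,B,G,D,E,F,A,H,I], logical=[I,i,B,G,D,E,F,A,H]
After op 8 (swap(5, 6)): offset=8, physical=[i,B,G,D,F,E,A,H,I], logical=[I,i,B,G,D,F,E,A,H]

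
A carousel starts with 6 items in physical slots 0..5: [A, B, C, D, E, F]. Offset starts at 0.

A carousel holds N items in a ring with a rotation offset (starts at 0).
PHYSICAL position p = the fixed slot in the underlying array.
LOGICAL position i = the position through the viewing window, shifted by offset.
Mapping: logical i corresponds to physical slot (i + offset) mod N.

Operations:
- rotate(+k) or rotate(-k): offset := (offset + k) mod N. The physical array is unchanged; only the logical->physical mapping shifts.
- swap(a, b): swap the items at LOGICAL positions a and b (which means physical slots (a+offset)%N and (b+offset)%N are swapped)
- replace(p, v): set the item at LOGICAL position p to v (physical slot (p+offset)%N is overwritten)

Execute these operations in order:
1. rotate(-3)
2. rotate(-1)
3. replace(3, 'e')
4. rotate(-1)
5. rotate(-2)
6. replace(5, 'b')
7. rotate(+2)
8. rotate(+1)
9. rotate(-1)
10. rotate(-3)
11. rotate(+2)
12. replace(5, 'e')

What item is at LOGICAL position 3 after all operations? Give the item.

After op 1 (rotate(-3)): offset=3, physical=[A,B,C,D,E,F], logical=[D,E,F,A,B,C]
After op 2 (rotate(-1)): offset=2, physical=[A,B,C,D,E,F], logical=[C,D,E,F,A,B]
After op 3 (replace(3, 'e')): offset=2, physical=[A,B,C,D,E,e], logical=[C,D,E,e,A,B]
After op 4 (rotate(-1)): offset=1, physical=[A,B,C,D,E,e], logical=[B,C,D,E,e,A]
After op 5 (rotate(-2)): offset=5, physical=[A,B,C,D,E,e], logical=[e,A,B,C,D,E]
After op 6 (replace(5, 'b')): offset=5, physical=[A,B,C,D,b,e], logical=[e,A,B,C,D,b]
After op 7 (rotate(+2)): offset=1, physical=[A,B,C,D,b,e], logical=[B,C,D,b,e,A]
After op 8 (rotate(+1)): offset=2, physical=[A,B,C,D,b,e], logical=[C,D,b,e,A,B]
After op 9 (rotate(-1)): offset=1, physical=[A,B,C,D,b,e], logical=[B,C,D,b,e,A]
After op 10 (rotate(-3)): offset=4, physical=[A,B,C,D,b,e], logical=[b,e,A,B,C,D]
After op 11 (rotate(+2)): offset=0, physical=[A,B,C,D,b,e], logical=[A,B,C,D,b,e]
After op 12 (replace(5, 'e')): offset=0, physical=[A,B,C,D,b,e], logical=[A,B,C,D,b,e]

Answer: D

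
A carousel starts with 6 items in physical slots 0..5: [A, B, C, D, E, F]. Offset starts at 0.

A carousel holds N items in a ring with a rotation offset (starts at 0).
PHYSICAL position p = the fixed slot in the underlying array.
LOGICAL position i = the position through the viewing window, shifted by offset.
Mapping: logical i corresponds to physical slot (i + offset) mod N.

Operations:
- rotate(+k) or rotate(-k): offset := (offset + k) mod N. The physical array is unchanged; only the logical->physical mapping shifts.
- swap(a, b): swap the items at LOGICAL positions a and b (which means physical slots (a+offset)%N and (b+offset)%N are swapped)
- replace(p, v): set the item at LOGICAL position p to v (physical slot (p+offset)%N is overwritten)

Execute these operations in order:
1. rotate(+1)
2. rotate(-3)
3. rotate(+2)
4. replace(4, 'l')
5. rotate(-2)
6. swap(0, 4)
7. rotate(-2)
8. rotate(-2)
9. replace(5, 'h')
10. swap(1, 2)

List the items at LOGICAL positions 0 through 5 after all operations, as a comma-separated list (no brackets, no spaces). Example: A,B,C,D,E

After op 1 (rotate(+1)): offset=1, physical=[A,B,C,D,E,F], logical=[B,C,D,E,F,A]
After op 2 (rotate(-3)): offset=4, physical=[A,B,C,D,E,F], logical=[E,F,A,B,C,D]
After op 3 (rotate(+2)): offset=0, physical=[A,B,C,D,E,F], logical=[A,B,C,D,E,F]
After op 4 (replace(4, 'l')): offset=0, physical=[A,B,C,D,l,F], logical=[A,B,C,D,l,F]
After op 5 (rotate(-2)): offset=4, physical=[A,B,C,D,l,F], logical=[l,F,A,B,C,D]
After op 6 (swap(0, 4)): offset=4, physical=[A,B,l,D,C,F], logical=[C,F,A,B,l,D]
After op 7 (rotate(-2)): offset=2, physical=[A,B,l,D,C,F], logical=[l,D,C,F,A,B]
After op 8 (rotate(-2)): offset=0, physical=[A,B,l,D,C,F], logical=[A,B,l,D,C,F]
After op 9 (replace(5, 'h')): offset=0, physical=[A,B,l,D,C,h], logical=[A,B,l,D,C,h]
After op 10 (swap(1, 2)): offset=0, physical=[A,l,B,D,C,h], logical=[A,l,B,D,C,h]

Answer: A,l,B,D,C,h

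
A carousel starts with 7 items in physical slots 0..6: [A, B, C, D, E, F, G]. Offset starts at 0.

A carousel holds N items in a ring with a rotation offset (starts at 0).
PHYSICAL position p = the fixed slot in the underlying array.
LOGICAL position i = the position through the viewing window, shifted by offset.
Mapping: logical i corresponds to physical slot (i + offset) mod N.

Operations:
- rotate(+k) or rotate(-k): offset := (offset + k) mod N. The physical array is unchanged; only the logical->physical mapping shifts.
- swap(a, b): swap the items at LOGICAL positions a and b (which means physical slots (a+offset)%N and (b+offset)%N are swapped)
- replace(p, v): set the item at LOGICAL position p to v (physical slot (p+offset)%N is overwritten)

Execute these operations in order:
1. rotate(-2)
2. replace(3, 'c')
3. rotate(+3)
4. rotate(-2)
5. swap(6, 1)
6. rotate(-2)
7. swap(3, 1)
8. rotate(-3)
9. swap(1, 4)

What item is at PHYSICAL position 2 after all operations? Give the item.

After op 1 (rotate(-2)): offset=5, physical=[A,B,C,D,E,F,G], logical=[F,G,A,B,C,D,E]
After op 2 (replace(3, 'c')): offset=5, physical=[A,c,C,D,E,F,G], logical=[F,G,A,c,C,D,E]
After op 3 (rotate(+3)): offset=1, physical=[A,c,C,D,E,F,G], logical=[c,C,D,E,F,G,A]
After op 4 (rotate(-2)): offset=6, physical=[A,c,C,D,E,F,G], logical=[G,A,c,C,D,E,F]
After op 5 (swap(6, 1)): offset=6, physical=[F,c,C,D,E,A,G], logical=[G,F,c,C,D,E,A]
After op 6 (rotate(-2)): offset=4, physical=[F,c,C,D,E,A,G], logical=[E,A,G,F,c,C,D]
After op 7 (swap(3, 1)): offset=4, physical=[A,c,C,D,E,F,G], logical=[E,F,G,A,c,C,D]
After op 8 (rotate(-3)): offset=1, physical=[A,c,C,D,E,F,G], logical=[c,C,D,E,F,G,A]
After op 9 (swap(1, 4)): offset=1, physical=[A,c,F,D,E,C,G], logical=[c,F,D,E,C,G,A]

Answer: F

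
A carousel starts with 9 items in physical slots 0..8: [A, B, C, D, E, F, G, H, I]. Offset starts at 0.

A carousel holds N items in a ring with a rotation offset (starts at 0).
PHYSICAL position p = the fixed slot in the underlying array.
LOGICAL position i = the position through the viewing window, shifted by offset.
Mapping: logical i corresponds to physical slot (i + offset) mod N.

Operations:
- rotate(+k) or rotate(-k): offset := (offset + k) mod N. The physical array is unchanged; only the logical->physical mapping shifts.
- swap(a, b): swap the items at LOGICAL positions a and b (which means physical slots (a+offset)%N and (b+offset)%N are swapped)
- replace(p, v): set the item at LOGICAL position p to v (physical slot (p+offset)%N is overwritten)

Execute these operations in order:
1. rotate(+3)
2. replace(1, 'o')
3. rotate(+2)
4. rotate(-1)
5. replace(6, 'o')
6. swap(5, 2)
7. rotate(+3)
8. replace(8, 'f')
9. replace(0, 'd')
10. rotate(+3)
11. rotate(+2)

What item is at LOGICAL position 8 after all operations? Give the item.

Answer: C

Derivation:
After op 1 (rotate(+3)): offset=3, physical=[A,B,C,D,E,F,G,H,I], logical=[D,E,F,G,H,I,A,B,C]
After op 2 (replace(1, 'o')): offset=3, physical=[A,B,C,D,o,F,G,H,I], logical=[D,o,F,G,H,I,A,B,C]
After op 3 (rotate(+2)): offset=5, physical=[A,B,C,D,o,F,G,H,I], logical=[F,G,H,I,A,B,C,D,o]
After op 4 (rotate(-1)): offset=4, physical=[A,B,C,D,o,F,G,H,I], logical=[o,F,G,H,I,A,B,C,D]
After op 5 (replace(6, 'o')): offset=4, physical=[A,o,C,D,o,F,G,H,I], logical=[o,F,G,H,I,A,o,C,D]
After op 6 (swap(5, 2)): offset=4, physical=[G,o,C,D,o,F,A,H,I], logical=[o,F,A,H,I,G,o,C,D]
After op 7 (rotate(+3)): offset=7, physical=[G,o,C,D,o,F,A,H,I], logical=[H,I,G,o,C,D,o,F,A]
After op 8 (replace(8, 'f')): offset=7, physical=[G,o,C,D,o,F,f,H,I], logical=[H,I,G,o,C,D,o,F,f]
After op 9 (replace(0, 'd')): offset=7, physical=[G,o,C,D,o,F,f,d,I], logical=[d,I,G,o,C,D,o,F,f]
After op 10 (rotate(+3)): offset=1, physical=[G,o,C,D,o,F,f,d,I], logical=[o,C,D,o,F,f,d,I,G]
After op 11 (rotate(+2)): offset=3, physical=[G,o,C,D,o,F,f,d,I], logical=[D,o,F,f,d,I,G,o,C]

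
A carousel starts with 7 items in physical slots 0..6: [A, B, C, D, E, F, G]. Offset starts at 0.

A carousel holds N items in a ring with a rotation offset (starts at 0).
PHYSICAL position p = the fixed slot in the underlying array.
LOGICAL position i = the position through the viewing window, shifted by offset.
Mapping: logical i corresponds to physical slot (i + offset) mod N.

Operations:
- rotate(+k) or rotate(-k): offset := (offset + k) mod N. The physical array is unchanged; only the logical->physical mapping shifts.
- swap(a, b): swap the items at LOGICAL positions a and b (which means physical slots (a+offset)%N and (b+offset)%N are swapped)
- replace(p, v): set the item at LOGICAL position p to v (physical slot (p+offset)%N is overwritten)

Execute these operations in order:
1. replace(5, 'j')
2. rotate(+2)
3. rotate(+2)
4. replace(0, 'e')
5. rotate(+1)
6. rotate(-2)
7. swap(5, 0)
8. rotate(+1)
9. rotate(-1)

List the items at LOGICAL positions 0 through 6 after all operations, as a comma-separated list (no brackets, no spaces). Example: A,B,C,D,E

Answer: B,e,j,G,A,D,C

Derivation:
After op 1 (replace(5, 'j')): offset=0, physical=[A,B,C,D,E,j,G], logical=[A,B,C,D,E,j,G]
After op 2 (rotate(+2)): offset=2, physical=[A,B,C,D,E,j,G], logical=[C,D,E,j,G,A,B]
After op 3 (rotate(+2)): offset=4, physical=[A,B,C,D,E,j,G], logical=[E,j,G,A,B,C,D]
After op 4 (replace(0, 'e')): offset=4, physical=[A,B,C,D,e,j,G], logical=[e,j,G,A,B,C,D]
After op 5 (rotate(+1)): offset=5, physical=[A,B,C,D,e,j,G], logical=[j,G,A,B,C,D,e]
After op 6 (rotate(-2)): offset=3, physical=[A,B,C,D,e,j,G], logical=[D,e,j,G,A,B,C]
After op 7 (swap(5, 0)): offset=3, physical=[A,D,C,B,e,j,G], logical=[B,e,j,G,A,D,C]
After op 8 (rotate(+1)): offset=4, physical=[A,D,C,B,e,j,G], logical=[e,j,G,A,D,C,B]
After op 9 (rotate(-1)): offset=3, physical=[A,D,C,B,e,j,G], logical=[B,e,j,G,A,D,C]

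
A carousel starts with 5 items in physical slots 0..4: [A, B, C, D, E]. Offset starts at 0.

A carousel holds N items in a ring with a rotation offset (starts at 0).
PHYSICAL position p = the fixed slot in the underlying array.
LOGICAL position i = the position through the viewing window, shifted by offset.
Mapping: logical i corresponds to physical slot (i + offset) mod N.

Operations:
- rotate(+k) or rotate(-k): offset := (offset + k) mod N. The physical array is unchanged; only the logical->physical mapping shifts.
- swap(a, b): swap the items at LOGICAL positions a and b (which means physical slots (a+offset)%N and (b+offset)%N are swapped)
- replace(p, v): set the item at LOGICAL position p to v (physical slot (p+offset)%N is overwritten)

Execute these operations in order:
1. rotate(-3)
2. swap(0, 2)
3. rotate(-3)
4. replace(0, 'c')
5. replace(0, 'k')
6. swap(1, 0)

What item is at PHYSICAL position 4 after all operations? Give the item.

After op 1 (rotate(-3)): offset=2, physical=[A,B,C,D,E], logical=[C,D,E,A,B]
After op 2 (swap(0, 2)): offset=2, physical=[A,B,E,D,C], logical=[E,D,C,A,B]
After op 3 (rotate(-3)): offset=4, physical=[A,B,E,D,C], logical=[C,A,B,E,D]
After op 4 (replace(0, 'c')): offset=4, physical=[A,B,E,D,c], logical=[c,A,B,E,D]
After op 5 (replace(0, 'k')): offset=4, physical=[A,B,E,D,k], logical=[k,A,B,E,D]
After op 6 (swap(1, 0)): offset=4, physical=[k,B,E,D,A], logical=[A,k,B,E,D]

Answer: A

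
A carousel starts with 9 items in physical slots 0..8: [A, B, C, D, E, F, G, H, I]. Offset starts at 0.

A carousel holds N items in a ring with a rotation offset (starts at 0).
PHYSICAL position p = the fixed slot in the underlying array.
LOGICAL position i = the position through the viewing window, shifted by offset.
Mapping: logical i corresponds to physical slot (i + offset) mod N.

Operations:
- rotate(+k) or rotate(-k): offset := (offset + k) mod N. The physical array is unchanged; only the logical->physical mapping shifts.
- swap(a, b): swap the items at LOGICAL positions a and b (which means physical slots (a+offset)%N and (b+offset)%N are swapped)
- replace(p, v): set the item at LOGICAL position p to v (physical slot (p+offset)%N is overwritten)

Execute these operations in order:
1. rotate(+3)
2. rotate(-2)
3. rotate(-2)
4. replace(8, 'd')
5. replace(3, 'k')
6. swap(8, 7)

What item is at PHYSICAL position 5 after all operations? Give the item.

After op 1 (rotate(+3)): offset=3, physical=[A,B,C,D,E,F,G,H,I], logical=[D,E,F,G,H,I,A,B,C]
After op 2 (rotate(-2)): offset=1, physical=[A,B,C,D,E,F,G,H,I], logical=[B,C,D,E,F,G,H,I,A]
After op 3 (rotate(-2)): offset=8, physical=[A,B,C,D,E,F,G,H,I], logical=[I,A,B,C,D,E,F,G,H]
After op 4 (replace(8, 'd')): offset=8, physical=[A,B,C,D,E,F,G,d,I], logical=[I,A,B,C,D,E,F,G,d]
After op 5 (replace(3, 'k')): offset=8, physical=[A,B,k,D,E,F,G,d,I], logical=[I,A,B,k,D,E,F,G,d]
After op 6 (swap(8, 7)): offset=8, physical=[A,B,k,D,E,F,d,G,I], logical=[I,A,B,k,D,E,F,d,G]

Answer: F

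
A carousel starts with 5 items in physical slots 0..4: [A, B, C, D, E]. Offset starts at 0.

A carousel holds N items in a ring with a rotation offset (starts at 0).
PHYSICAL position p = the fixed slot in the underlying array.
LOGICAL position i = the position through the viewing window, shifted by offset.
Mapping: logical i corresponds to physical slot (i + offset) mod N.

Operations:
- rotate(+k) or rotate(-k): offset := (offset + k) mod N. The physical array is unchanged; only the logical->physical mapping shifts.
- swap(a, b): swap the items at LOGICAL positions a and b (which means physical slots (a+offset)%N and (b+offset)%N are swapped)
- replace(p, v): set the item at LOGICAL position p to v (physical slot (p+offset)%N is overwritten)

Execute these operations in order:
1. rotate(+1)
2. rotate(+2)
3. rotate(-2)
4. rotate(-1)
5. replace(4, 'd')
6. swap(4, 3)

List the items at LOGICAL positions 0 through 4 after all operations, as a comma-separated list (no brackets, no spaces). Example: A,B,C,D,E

Answer: A,B,C,d,D

Derivation:
After op 1 (rotate(+1)): offset=1, physical=[A,B,C,D,E], logical=[B,C,D,E,A]
After op 2 (rotate(+2)): offset=3, physical=[A,B,C,D,E], logical=[D,E,A,B,C]
After op 3 (rotate(-2)): offset=1, physical=[A,B,C,D,E], logical=[B,C,D,E,A]
After op 4 (rotate(-1)): offset=0, physical=[A,B,C,D,E], logical=[A,B,C,D,E]
After op 5 (replace(4, 'd')): offset=0, physical=[A,B,C,D,d], logical=[A,B,C,D,d]
After op 6 (swap(4, 3)): offset=0, physical=[A,B,C,d,D], logical=[A,B,C,d,D]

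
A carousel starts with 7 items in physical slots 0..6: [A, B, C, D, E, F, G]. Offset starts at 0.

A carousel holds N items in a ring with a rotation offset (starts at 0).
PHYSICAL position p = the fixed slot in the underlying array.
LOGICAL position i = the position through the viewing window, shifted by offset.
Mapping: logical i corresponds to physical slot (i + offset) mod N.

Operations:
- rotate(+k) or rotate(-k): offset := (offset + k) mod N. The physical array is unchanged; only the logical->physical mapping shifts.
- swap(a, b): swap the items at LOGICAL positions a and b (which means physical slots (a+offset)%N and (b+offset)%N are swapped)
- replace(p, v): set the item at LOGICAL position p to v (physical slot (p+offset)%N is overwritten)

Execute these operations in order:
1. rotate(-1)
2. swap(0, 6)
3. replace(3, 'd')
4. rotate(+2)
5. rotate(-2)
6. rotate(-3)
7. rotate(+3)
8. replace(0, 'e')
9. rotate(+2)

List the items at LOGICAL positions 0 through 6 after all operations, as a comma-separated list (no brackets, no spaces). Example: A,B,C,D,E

After op 1 (rotate(-1)): offset=6, physical=[A,B,C,D,E,F,G], logical=[G,A,B,C,D,E,F]
After op 2 (swap(0, 6)): offset=6, physical=[A,B,C,D,E,G,F], logical=[F,A,B,C,D,E,G]
After op 3 (replace(3, 'd')): offset=6, physical=[A,B,d,D,E,G,F], logical=[F,A,B,d,D,E,G]
After op 4 (rotate(+2)): offset=1, physical=[A,B,d,D,E,G,F], logical=[B,d,D,E,G,F,A]
After op 5 (rotate(-2)): offset=6, physical=[A,B,d,D,E,G,F], logical=[F,A,B,d,D,E,G]
After op 6 (rotate(-3)): offset=3, physical=[A,B,d,D,E,G,F], logical=[D,E,G,F,A,B,d]
After op 7 (rotate(+3)): offset=6, physical=[A,B,d,D,E,G,F], logical=[F,A,B,d,D,E,G]
After op 8 (replace(0, 'e')): offset=6, physical=[A,B,d,D,E,G,e], logical=[e,A,B,d,D,E,G]
After op 9 (rotate(+2)): offset=1, physical=[A,B,d,D,E,G,e], logical=[B,d,D,E,G,e,A]

Answer: B,d,D,E,G,e,A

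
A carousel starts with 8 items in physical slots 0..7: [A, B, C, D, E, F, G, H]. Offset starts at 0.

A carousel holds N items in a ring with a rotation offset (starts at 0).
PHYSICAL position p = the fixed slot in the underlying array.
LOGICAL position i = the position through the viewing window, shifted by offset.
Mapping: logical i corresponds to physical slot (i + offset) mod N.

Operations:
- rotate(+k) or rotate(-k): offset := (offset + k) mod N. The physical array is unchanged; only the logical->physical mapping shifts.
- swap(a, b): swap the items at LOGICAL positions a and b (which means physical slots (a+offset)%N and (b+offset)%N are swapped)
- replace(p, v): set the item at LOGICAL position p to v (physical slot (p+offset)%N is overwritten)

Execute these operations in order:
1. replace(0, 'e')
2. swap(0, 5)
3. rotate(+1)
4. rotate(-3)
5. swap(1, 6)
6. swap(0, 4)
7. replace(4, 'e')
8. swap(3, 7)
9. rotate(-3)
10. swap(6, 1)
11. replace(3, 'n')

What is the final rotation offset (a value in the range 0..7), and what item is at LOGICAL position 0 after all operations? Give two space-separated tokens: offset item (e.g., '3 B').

After op 1 (replace(0, 'e')): offset=0, physical=[e,B,C,D,E,F,G,H], logical=[e,B,C,D,E,F,G,H]
After op 2 (swap(0, 5)): offset=0, physical=[F,B,C,D,E,e,G,H], logical=[F,B,C,D,E,e,G,H]
After op 3 (rotate(+1)): offset=1, physical=[F,B,C,D,E,e,G,H], logical=[B,C,D,E,e,G,H,F]
After op 4 (rotate(-3)): offset=6, physical=[F,B,C,D,E,e,G,H], logical=[G,H,F,B,C,D,E,e]
After op 5 (swap(1, 6)): offset=6, physical=[F,B,C,D,H,e,G,E], logical=[G,E,F,B,C,D,H,e]
After op 6 (swap(0, 4)): offset=6, physical=[F,B,G,D,H,e,C,E], logical=[C,E,F,B,G,D,H,e]
After op 7 (replace(4, 'e')): offset=6, physical=[F,B,e,D,H,e,C,E], logical=[C,E,F,B,e,D,H,e]
After op 8 (swap(3, 7)): offset=6, physical=[F,e,e,D,H,B,C,E], logical=[C,E,F,e,e,D,H,B]
After op 9 (rotate(-3)): offset=3, physical=[F,e,e,D,H,B,C,E], logical=[D,H,B,C,E,F,e,e]
After op 10 (swap(6, 1)): offset=3, physical=[F,H,e,D,e,B,C,E], logical=[D,e,B,C,E,F,H,e]
After op 11 (replace(3, 'n')): offset=3, physical=[F,H,e,D,e,B,n,E], logical=[D,e,B,n,E,F,H,e]

Answer: 3 D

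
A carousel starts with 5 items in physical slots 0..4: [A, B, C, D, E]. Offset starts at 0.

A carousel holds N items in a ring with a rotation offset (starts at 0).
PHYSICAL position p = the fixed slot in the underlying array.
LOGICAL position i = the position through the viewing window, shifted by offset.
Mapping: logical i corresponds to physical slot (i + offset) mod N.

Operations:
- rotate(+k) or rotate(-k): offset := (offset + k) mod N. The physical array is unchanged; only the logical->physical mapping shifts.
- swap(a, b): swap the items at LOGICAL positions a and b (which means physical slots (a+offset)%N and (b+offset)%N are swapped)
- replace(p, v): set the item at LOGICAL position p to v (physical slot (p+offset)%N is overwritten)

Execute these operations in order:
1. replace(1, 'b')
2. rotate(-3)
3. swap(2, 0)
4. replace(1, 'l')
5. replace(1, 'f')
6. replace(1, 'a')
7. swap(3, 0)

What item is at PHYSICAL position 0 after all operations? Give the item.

Answer: E

Derivation:
After op 1 (replace(1, 'b')): offset=0, physical=[A,b,C,D,E], logical=[A,b,C,D,E]
After op 2 (rotate(-3)): offset=2, physical=[A,b,C,D,E], logical=[C,D,E,A,b]
After op 3 (swap(2, 0)): offset=2, physical=[A,b,E,D,C], logical=[E,D,C,A,b]
After op 4 (replace(1, 'l')): offset=2, physical=[A,b,E,l,C], logical=[E,l,C,A,b]
After op 5 (replace(1, 'f')): offset=2, physical=[A,b,E,f,C], logical=[E,f,C,A,b]
After op 6 (replace(1, 'a')): offset=2, physical=[A,b,E,a,C], logical=[E,a,C,A,b]
After op 7 (swap(3, 0)): offset=2, physical=[E,b,A,a,C], logical=[A,a,C,E,b]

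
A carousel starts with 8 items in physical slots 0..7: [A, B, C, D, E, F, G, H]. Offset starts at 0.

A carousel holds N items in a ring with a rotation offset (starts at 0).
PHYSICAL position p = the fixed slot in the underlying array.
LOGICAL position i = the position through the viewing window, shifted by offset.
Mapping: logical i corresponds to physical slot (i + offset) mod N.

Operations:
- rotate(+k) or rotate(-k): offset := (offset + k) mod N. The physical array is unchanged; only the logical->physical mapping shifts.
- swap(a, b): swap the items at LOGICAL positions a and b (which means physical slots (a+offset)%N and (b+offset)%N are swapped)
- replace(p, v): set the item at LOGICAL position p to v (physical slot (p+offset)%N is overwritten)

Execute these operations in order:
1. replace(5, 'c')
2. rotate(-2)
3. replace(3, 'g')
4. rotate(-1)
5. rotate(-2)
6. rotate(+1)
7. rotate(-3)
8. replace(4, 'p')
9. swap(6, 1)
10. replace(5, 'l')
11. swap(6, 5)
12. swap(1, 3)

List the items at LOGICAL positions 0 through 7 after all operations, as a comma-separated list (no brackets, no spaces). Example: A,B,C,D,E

After op 1 (replace(5, 'c')): offset=0, physical=[A,B,C,D,E,c,G,H], logical=[A,B,C,D,E,c,G,H]
After op 2 (rotate(-2)): offset=6, physical=[A,B,C,D,E,c,G,H], logical=[G,H,A,B,C,D,E,c]
After op 3 (replace(3, 'g')): offset=6, physical=[A,g,C,D,E,c,G,H], logical=[G,H,A,g,C,D,E,c]
After op 4 (rotate(-1)): offset=5, physical=[A,g,C,D,E,c,G,H], logical=[c,G,H,A,g,C,D,E]
After op 5 (rotate(-2)): offset=3, physical=[A,g,C,D,E,c,G,H], logical=[D,E,c,G,H,A,g,C]
After op 6 (rotate(+1)): offset=4, physical=[A,g,C,D,E,c,G,H], logical=[E,c,G,H,A,g,C,D]
After op 7 (rotate(-3)): offset=1, physical=[A,g,C,D,E,c,G,H], logical=[g,C,D,E,c,G,H,A]
After op 8 (replace(4, 'p')): offset=1, physical=[A,g,C,D,E,p,G,H], logical=[g,C,D,E,p,G,H,A]
After op 9 (swap(6, 1)): offset=1, physical=[A,g,H,D,E,p,G,C], logical=[g,H,D,E,p,G,C,A]
After op 10 (replace(5, 'l')): offset=1, physical=[A,g,H,D,E,p,l,C], logical=[g,H,D,E,p,l,C,A]
After op 11 (swap(6, 5)): offset=1, physical=[A,g,H,D,E,p,C,l], logical=[g,H,D,E,p,C,l,A]
After op 12 (swap(1, 3)): offset=1, physical=[A,g,E,D,H,p,C,l], logical=[g,E,D,H,p,C,l,A]

Answer: g,E,D,H,p,C,l,A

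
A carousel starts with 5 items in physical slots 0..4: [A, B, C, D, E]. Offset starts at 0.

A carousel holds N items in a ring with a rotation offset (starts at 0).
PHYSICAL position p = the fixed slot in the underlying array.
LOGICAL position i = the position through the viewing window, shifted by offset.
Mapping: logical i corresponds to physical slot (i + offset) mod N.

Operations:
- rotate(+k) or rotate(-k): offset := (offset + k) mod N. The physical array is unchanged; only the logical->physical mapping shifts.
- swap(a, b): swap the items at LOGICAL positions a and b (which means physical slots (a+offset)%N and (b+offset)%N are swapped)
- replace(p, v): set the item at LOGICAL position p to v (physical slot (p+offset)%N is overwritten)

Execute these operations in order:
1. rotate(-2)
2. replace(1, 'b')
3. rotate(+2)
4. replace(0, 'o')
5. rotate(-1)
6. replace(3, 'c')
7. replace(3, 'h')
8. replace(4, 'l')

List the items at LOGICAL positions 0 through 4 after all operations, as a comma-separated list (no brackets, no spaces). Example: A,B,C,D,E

After op 1 (rotate(-2)): offset=3, physical=[A,B,C,D,E], logical=[D,E,A,B,C]
After op 2 (replace(1, 'b')): offset=3, physical=[A,B,C,D,b], logical=[D,b,A,B,C]
After op 3 (rotate(+2)): offset=0, physical=[A,B,C,D,b], logical=[A,B,C,D,b]
After op 4 (replace(0, 'o')): offset=0, physical=[o,B,C,D,b], logical=[o,B,C,D,b]
After op 5 (rotate(-1)): offset=4, physical=[o,B,C,D,b], logical=[b,o,B,C,D]
After op 6 (replace(3, 'c')): offset=4, physical=[o,B,c,D,b], logical=[b,o,B,c,D]
After op 7 (replace(3, 'h')): offset=4, physical=[o,B,h,D,b], logical=[b,o,B,h,D]
After op 8 (replace(4, 'l')): offset=4, physical=[o,B,h,l,b], logical=[b,o,B,h,l]

Answer: b,o,B,h,l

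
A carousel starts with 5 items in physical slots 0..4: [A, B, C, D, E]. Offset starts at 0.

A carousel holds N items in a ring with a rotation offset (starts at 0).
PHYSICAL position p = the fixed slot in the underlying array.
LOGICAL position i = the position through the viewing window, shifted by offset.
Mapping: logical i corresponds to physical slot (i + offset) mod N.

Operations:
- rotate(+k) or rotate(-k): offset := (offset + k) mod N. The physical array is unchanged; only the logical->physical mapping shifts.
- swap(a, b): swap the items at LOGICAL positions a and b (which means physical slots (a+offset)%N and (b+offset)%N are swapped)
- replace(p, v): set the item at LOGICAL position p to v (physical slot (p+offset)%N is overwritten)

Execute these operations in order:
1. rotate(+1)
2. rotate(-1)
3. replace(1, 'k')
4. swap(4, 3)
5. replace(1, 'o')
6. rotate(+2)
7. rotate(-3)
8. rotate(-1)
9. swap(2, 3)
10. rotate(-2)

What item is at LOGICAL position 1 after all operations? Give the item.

Answer: C

Derivation:
After op 1 (rotate(+1)): offset=1, physical=[A,B,C,D,E], logical=[B,C,D,E,A]
After op 2 (rotate(-1)): offset=0, physical=[A,B,C,D,E], logical=[A,B,C,D,E]
After op 3 (replace(1, 'k')): offset=0, physical=[A,k,C,D,E], logical=[A,k,C,D,E]
After op 4 (swap(4, 3)): offset=0, physical=[A,k,C,E,D], logical=[A,k,C,E,D]
After op 5 (replace(1, 'o')): offset=0, physical=[A,o,C,E,D], logical=[A,o,C,E,D]
After op 6 (rotate(+2)): offset=2, physical=[A,o,C,E,D], logical=[C,E,D,A,o]
After op 7 (rotate(-3)): offset=4, physical=[A,o,C,E,D], logical=[D,A,o,C,E]
After op 8 (rotate(-1)): offset=3, physical=[A,o,C,E,D], logical=[E,D,A,o,C]
After op 9 (swap(2, 3)): offset=3, physical=[o,A,C,E,D], logical=[E,D,o,A,C]
After op 10 (rotate(-2)): offset=1, physical=[o,A,C,E,D], logical=[A,C,E,D,o]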